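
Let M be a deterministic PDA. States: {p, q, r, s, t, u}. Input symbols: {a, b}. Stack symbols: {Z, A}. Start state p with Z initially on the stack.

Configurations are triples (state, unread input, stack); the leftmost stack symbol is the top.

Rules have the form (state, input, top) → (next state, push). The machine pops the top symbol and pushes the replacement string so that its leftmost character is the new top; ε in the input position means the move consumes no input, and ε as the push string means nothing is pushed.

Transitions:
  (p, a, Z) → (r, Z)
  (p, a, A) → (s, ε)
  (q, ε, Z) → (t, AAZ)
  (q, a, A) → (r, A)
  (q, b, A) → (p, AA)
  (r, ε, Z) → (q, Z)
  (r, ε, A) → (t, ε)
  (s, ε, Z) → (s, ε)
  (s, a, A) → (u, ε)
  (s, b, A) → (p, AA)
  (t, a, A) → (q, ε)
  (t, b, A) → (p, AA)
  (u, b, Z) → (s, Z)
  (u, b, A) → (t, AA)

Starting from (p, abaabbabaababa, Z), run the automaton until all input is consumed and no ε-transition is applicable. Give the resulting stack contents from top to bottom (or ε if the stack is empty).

AZ

(p, abaabbabaababa, Z)
  read a, top Z: go to r, push Z → (r, baabbabaababa, Z)
  ε-move, top Z: go to q, push Z → (q, baabbabaababa, Z)
  ε-move, top Z: go to t, push AAZ → (t, baabbabaababa, AAZ)
  read b, top A: go to p, push AA → (p, aabbabaababa, AAAZ)
  read a, top A: go to s, push ε → (s, abbabaababa, AAZ)
  read a, top A: go to u, push ε → (u, bbabaababa, AZ)
  read b, top A: go to t, push AA → (t, babaababa, AAZ)
  read b, top A: go to p, push AA → (p, abaababa, AAAZ)
  read a, top A: go to s, push ε → (s, baababa, AAZ)
  read b, top A: go to p, push AA → (p, aababa, AAAZ)
  read a, top A: go to s, push ε → (s, ababa, AAZ)
  read a, top A: go to u, push ε → (u, baba, AZ)
  read b, top A: go to t, push AA → (t, aba, AAZ)
  read a, top A: go to q, push ε → (q, ba, AZ)
  read b, top A: go to p, push AA → (p, a, AAZ)
  read a, top A: go to s, push ε → (s, ε, AZ)
All input consumed in state s with stack AZ.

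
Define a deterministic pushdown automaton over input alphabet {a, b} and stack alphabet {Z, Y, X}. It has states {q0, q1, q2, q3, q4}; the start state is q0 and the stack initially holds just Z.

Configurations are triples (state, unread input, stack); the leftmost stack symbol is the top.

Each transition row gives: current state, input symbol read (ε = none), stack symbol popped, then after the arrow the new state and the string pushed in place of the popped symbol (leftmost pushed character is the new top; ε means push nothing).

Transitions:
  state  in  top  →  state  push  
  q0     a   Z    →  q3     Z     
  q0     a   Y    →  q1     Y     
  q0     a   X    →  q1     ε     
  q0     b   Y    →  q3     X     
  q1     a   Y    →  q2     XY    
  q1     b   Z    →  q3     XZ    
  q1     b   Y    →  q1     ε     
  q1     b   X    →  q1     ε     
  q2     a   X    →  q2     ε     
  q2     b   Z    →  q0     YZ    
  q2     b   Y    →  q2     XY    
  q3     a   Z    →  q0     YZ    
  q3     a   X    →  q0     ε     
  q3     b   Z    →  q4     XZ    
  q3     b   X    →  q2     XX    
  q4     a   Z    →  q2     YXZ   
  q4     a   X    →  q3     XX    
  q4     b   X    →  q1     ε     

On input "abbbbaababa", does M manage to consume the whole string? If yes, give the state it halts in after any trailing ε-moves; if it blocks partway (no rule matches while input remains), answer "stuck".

(q0, abbbbaababa, Z)
  read a, top Z: go to q3, push Z → (q3, bbbbaababa, Z)
  read b, top Z: go to q4, push XZ → (q4, bbbaababa, XZ)
  read b, top X: go to q1, push ε → (q1, bbaababa, Z)
  read b, top Z: go to q3, push XZ → (q3, baababa, XZ)
  read b, top X: go to q2, push XX → (q2, aababa, XXZ)
  read a, top X: go to q2, push ε → (q2, ababa, XZ)
  read a, top X: go to q2, push ε → (q2, baba, Z)
  read b, top Z: go to q0, push YZ → (q0, aba, YZ)
  read a, top Y: go to q1, push Y → (q1, ba, YZ)
  read b, top Y: go to q1, push ε → (q1, a, Z)
No transition for (q1, a, top Z); M blocks with input a remaining.

stuck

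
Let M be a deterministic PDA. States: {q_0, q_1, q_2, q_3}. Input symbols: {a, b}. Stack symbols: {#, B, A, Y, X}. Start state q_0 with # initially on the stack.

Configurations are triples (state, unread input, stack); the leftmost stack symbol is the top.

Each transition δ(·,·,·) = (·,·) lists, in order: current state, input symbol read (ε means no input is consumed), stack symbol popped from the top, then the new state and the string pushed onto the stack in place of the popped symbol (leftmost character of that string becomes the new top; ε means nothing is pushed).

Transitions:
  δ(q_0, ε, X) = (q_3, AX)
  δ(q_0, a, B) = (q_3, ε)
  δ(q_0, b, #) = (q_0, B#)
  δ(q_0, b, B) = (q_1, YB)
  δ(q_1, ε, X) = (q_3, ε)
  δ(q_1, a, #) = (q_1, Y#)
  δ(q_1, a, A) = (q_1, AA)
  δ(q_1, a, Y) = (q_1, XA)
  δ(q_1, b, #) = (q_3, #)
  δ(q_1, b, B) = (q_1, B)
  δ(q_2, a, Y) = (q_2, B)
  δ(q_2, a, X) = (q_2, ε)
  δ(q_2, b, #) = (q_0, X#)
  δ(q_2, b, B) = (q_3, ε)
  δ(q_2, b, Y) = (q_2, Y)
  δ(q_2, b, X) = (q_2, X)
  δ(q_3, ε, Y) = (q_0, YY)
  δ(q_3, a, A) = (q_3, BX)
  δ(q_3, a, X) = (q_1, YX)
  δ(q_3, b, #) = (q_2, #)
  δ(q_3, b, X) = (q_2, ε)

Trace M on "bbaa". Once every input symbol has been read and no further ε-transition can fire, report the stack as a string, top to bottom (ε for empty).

BXB#

(q_0, bbaa, #) ⊢ (q_0, baa, B#) ⊢ (q_1, aa, YB#) ⊢ (q_1, a, XAB#) ⊢ (q_3, a, AB#) ⊢ (q_3, ε, BXB#)
All input consumed in state q_3 with stack BXB#.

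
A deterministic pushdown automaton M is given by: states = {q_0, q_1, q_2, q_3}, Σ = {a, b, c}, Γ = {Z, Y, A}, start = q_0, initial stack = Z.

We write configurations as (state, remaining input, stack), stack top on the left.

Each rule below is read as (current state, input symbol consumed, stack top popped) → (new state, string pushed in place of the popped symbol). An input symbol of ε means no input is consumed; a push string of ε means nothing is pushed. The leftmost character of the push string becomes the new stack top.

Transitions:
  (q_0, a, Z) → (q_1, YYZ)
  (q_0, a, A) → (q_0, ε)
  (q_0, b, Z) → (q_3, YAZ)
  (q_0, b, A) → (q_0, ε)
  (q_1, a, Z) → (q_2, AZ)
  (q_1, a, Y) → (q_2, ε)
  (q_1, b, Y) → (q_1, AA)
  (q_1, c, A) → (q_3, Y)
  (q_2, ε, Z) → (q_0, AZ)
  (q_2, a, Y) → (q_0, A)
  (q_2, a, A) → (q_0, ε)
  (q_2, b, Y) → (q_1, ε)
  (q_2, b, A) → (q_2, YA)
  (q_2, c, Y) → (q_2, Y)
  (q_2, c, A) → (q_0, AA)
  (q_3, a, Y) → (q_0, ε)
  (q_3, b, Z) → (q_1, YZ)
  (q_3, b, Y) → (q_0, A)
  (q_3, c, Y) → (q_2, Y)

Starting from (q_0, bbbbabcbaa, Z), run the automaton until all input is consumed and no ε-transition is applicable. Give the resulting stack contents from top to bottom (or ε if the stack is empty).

YZ

(q_0, bbbbabcbaa, Z)
  read b, top Z: go to q_3, push YAZ → (q_3, bbbabcbaa, YAZ)
  read b, top Y: go to q_0, push A → (q_0, bbabcbaa, AAZ)
  read b, top A: go to q_0, push ε → (q_0, babcbaa, AZ)
  read b, top A: go to q_0, push ε → (q_0, abcbaa, Z)
  read a, top Z: go to q_1, push YYZ → (q_1, bcbaa, YYZ)
  read b, top Y: go to q_1, push AA → (q_1, cbaa, AAYZ)
  read c, top A: go to q_3, push Y → (q_3, baa, YAYZ)
  read b, top Y: go to q_0, push A → (q_0, aa, AAYZ)
  read a, top A: go to q_0, push ε → (q_0, a, AYZ)
  read a, top A: go to q_0, push ε → (q_0, ε, YZ)
All input consumed in state q_0 with stack YZ.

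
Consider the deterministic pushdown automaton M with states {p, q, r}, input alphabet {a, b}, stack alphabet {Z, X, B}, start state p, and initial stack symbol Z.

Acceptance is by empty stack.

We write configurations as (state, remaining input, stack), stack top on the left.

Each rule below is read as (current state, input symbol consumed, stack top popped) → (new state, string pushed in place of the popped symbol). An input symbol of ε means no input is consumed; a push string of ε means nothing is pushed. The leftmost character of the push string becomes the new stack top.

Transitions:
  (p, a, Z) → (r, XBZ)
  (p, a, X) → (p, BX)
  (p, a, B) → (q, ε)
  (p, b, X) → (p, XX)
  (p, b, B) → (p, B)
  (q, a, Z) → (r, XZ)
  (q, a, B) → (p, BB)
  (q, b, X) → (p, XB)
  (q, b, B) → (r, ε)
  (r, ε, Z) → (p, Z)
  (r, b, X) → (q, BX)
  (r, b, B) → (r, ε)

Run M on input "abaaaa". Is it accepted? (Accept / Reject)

(p, abaaaa, Z) ⊢ (r, baaaa, XBZ) ⊢ (q, aaaa, BXBZ) ⊢ (p, aaa, BBXBZ) ⊢ (q, aa, BXBZ) ⊢ (p, a, BBXBZ) ⊢ (q, ε, BXBZ)
All input consumed; stack is BXBZ, not empty, and no further ε-move applies.

Reject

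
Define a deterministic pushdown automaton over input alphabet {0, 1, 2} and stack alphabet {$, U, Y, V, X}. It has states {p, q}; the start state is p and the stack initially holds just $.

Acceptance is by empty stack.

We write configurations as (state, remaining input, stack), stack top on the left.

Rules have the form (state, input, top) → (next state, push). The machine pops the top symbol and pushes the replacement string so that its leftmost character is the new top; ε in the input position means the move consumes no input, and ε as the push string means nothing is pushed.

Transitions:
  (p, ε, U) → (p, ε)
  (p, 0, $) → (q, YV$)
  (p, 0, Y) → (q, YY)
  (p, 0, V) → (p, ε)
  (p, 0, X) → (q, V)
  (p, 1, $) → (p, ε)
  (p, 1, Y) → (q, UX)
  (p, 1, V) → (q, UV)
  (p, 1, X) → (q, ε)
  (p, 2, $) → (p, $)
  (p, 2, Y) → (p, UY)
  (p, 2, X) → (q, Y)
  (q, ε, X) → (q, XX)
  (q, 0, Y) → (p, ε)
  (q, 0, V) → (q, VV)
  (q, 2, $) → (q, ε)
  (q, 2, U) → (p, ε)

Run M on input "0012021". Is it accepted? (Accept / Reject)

(p, 0012021, $)
  read 0, top $: go to q, push YV$ → (q, 012021, YV$)
  read 0, top Y: go to p, push ε → (p, 12021, V$)
  read 1, top V: go to q, push UV → (q, 2021, UV$)
  read 2, top U: go to p, push ε → (p, 021, V$)
  read 0, top V: go to p, push ε → (p, 21, $)
  read 2, top $: go to p, push $ → (p, 1, $)
  read 1, top $: go to p, push ε → (p, ε, ε)
All input consumed and the stack is empty.

Accept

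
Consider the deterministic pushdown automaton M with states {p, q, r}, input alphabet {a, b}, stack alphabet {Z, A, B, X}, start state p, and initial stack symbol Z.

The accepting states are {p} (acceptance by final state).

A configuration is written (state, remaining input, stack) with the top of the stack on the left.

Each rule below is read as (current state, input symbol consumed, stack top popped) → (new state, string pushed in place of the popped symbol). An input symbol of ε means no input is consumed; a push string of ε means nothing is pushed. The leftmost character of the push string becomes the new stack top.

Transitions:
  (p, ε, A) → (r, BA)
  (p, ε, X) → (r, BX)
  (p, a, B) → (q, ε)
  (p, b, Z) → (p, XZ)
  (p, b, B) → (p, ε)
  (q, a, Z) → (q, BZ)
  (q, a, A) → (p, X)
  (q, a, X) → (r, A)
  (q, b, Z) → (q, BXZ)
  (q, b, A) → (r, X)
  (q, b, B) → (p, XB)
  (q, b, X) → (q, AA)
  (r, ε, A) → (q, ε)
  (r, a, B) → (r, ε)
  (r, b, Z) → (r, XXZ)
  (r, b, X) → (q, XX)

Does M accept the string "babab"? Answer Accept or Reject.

Reject

(p, babab, Z)
  read b, top Z: go to p, push XZ → (p, abab, XZ)
  ε-move, top X: go to r, push BX → (r, abab, BXZ)
  read a, top B: go to r, push ε → (r, bab, XZ)
  read b, top X: go to q, push XX → (q, ab, XXZ)
  read a, top X: go to r, push A → (r, b, AXZ)
  ε-move, top A: go to q, push ε → (q, b, XZ)
  read b, top X: go to q, push AA → (q, ε, AAZ)
All input consumed; state q ∉ F and no further ε-move applies.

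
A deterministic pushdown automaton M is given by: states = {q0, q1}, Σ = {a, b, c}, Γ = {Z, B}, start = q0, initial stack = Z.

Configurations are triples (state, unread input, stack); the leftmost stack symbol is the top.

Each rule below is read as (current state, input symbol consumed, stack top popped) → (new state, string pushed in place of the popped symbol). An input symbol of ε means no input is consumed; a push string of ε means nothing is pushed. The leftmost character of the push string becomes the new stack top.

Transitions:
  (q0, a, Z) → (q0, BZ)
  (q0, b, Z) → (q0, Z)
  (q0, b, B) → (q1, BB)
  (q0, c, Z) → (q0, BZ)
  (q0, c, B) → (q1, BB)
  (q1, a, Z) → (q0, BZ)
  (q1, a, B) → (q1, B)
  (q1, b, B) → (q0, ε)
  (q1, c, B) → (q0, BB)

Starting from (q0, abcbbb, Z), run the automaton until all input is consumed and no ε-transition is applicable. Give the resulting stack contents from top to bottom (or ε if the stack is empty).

(q0, abcbbb, Z)
  read a, top Z: go to q0, push BZ → (q0, bcbbb, BZ)
  read b, top B: go to q1, push BB → (q1, cbbb, BBZ)
  read c, top B: go to q0, push BB → (q0, bbb, BBBZ)
  read b, top B: go to q1, push BB → (q1, bb, BBBBZ)
  read b, top B: go to q0, push ε → (q0, b, BBBZ)
  read b, top B: go to q1, push BB → (q1, ε, BBBBZ)
All input consumed in state q1 with stack BBBBZ.

BBBBZ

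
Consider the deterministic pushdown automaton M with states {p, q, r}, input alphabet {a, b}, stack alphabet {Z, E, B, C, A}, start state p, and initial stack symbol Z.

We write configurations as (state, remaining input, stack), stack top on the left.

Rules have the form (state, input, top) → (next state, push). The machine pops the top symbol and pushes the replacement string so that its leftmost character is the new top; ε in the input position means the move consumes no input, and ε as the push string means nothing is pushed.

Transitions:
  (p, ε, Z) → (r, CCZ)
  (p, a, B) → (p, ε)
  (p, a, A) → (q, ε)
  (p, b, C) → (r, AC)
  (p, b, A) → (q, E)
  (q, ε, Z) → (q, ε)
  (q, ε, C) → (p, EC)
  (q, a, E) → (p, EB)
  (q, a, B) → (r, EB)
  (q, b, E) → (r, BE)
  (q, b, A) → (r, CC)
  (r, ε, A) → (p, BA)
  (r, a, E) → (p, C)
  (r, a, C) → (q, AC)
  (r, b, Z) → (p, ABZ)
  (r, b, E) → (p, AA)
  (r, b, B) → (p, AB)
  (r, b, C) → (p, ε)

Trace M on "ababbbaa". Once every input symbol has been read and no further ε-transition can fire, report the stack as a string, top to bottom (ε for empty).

(p, ababbbaa, Z)
  ε-move, top Z: go to r, push CCZ → (r, ababbbaa, CCZ)
  read a, top C: go to q, push AC → (q, babbbaa, ACCZ)
  read b, top A: go to r, push CC → (r, abbbaa, CCCCZ)
  read a, top C: go to q, push AC → (q, bbbaa, ACCCCZ)
  read b, top A: go to r, push CC → (r, bbaa, CCCCCCZ)
  read b, top C: go to p, push ε → (p, baa, CCCCCZ)
  read b, top C: go to r, push AC → (r, aa, ACCCCCZ)
  ε-move, top A: go to p, push BA → (p, aa, BACCCCCZ)
  read a, top B: go to p, push ε → (p, a, ACCCCCZ)
  read a, top A: go to q, push ε → (q, ε, CCCCCZ)
  ε-move, top C: go to p, push EC → (p, ε, ECCCCCZ)
All input consumed in state p with stack ECCCCCZ.

ECCCCCZ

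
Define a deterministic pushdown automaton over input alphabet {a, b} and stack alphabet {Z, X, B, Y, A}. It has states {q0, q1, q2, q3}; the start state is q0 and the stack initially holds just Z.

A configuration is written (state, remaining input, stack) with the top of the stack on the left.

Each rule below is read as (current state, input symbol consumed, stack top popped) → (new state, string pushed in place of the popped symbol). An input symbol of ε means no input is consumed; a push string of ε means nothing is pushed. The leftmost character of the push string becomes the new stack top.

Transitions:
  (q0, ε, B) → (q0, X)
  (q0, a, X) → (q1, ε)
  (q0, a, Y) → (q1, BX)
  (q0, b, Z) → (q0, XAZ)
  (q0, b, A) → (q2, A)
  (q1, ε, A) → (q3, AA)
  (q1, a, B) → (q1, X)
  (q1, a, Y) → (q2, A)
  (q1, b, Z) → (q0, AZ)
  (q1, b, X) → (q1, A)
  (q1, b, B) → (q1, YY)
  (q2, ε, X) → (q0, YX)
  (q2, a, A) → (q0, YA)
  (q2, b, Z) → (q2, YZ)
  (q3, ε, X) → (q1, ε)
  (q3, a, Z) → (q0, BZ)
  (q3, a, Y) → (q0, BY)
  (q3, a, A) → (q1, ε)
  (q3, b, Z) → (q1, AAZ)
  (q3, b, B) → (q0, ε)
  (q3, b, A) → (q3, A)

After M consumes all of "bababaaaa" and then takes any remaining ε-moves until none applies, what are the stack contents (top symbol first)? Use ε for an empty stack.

(q0, bababaaaa, Z)
  read b, top Z: go to q0, push XAZ → (q0, ababaaaa, XAZ)
  read a, top X: go to q1, push ε → (q1, babaaaa, AZ)
  ε-move, top A: go to q3, push AA → (q3, babaaaa, AAZ)
  read b, top A: go to q3, push A → (q3, abaaaa, AAZ)
  read a, top A: go to q1, push ε → (q1, baaaa, AZ)
  ε-move, top A: go to q3, push AA → (q3, baaaa, AAZ)
  read b, top A: go to q3, push A → (q3, aaaa, AAZ)
  read a, top A: go to q1, push ε → (q1, aaa, AZ)
  ε-move, top A: go to q3, push AA → (q3, aaa, AAZ)
  read a, top A: go to q1, push ε → (q1, aa, AZ)
  ε-move, top A: go to q3, push AA → (q3, aa, AAZ)
  read a, top A: go to q1, push ε → (q1, a, AZ)
  ε-move, top A: go to q3, push AA → (q3, a, AAZ)
  read a, top A: go to q1, push ε → (q1, ε, AZ)
  ε-move, top A: go to q3, push AA → (q3, ε, AAZ)
All input consumed in state q3 with stack AAZ.

AAZ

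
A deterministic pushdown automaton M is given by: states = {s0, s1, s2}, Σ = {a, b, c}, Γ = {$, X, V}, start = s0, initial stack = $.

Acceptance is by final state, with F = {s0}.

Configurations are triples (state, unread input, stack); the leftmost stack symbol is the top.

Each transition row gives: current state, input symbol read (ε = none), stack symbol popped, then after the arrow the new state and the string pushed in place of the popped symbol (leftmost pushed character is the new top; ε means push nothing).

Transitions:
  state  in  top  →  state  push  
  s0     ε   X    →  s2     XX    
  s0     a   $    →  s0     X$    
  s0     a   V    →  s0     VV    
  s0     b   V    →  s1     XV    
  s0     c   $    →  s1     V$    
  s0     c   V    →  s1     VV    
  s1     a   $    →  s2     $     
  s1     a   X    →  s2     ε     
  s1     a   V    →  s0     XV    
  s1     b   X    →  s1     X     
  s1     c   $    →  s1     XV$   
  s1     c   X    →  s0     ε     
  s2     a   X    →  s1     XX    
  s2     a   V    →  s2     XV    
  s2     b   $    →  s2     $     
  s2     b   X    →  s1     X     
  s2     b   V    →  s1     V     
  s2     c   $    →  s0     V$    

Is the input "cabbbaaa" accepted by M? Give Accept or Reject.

(s0, cabbbaaa, $)
  read c, top $: go to s1, push V$ → (s1, abbbaaa, V$)
  read a, top V: go to s0, push XV → (s0, bbbaaa, XV$)
  ε-move, top X: go to s2, push XX → (s2, bbbaaa, XXV$)
  read b, top X: go to s1, push X → (s1, bbaaa, XXV$)
  read b, top X: go to s1, push X → (s1, baaa, XXV$)
  read b, top X: go to s1, push X → (s1, aaa, XXV$)
  read a, top X: go to s2, push ε → (s2, aa, XV$)
  read a, top X: go to s1, push XX → (s1, a, XXV$)
  read a, top X: go to s2, push ε → (s2, ε, XV$)
All input consumed; state s2 ∉ F and no further ε-move applies.

Reject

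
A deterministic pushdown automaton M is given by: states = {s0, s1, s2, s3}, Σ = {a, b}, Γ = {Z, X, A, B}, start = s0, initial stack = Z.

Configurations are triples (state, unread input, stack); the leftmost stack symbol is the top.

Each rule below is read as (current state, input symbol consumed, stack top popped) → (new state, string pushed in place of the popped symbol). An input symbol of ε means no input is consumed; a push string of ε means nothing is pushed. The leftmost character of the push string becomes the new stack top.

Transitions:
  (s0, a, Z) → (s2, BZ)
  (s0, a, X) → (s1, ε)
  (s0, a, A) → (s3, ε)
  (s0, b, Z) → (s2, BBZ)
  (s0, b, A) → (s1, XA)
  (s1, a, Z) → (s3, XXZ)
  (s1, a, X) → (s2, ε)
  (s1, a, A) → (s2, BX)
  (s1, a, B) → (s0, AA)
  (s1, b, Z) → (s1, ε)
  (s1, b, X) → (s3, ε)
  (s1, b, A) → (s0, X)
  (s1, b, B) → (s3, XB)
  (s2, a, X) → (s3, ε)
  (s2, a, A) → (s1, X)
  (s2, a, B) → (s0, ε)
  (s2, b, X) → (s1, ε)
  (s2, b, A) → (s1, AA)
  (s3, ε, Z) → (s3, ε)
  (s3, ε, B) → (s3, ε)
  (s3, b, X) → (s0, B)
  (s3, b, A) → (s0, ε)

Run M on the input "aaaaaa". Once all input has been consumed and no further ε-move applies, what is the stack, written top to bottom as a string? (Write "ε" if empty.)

(s0, aaaaaa, Z) ⊢ (s2, aaaaa, BZ) ⊢ (s0, aaaa, Z) ⊢ (s2, aaa, BZ) ⊢ (s0, aa, Z) ⊢ (s2, a, BZ) ⊢ (s0, ε, Z)
All input consumed in state s0 with stack Z.

Z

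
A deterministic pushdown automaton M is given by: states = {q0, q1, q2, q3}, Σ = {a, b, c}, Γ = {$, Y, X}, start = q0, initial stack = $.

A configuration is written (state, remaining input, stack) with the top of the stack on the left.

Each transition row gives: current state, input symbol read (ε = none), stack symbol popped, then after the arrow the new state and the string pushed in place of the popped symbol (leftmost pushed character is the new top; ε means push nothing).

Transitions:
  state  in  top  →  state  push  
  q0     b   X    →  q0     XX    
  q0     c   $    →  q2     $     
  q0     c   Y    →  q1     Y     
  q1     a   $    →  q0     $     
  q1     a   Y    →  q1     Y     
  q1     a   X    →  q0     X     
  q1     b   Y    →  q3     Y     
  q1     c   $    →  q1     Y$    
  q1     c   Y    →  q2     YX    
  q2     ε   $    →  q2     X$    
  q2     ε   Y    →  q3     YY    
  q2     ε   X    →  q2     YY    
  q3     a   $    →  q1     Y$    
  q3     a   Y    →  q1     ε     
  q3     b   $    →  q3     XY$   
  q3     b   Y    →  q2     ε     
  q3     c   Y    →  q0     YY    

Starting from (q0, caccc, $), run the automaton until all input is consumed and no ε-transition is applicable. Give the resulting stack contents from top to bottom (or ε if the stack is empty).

YYYXY$

(q0, caccc, $)
  read c, top $: go to q2, push $ → (q2, accc, $)
  ε-move, top $: go to q2, push X$ → (q2, accc, X$)
  ε-move, top X: go to q2, push YY → (q2, accc, YY$)
  ε-move, top Y: go to q3, push YY → (q3, accc, YYY$)
  read a, top Y: go to q1, push ε → (q1, ccc, YY$)
  read c, top Y: go to q2, push YX → (q2, cc, YXY$)
  ε-move, top Y: go to q3, push YY → (q3, cc, YYXY$)
  read c, top Y: go to q0, push YY → (q0, c, YYYXY$)
  read c, top Y: go to q1, push Y → (q1, ε, YYYXY$)
All input consumed in state q1 with stack YYYXY$.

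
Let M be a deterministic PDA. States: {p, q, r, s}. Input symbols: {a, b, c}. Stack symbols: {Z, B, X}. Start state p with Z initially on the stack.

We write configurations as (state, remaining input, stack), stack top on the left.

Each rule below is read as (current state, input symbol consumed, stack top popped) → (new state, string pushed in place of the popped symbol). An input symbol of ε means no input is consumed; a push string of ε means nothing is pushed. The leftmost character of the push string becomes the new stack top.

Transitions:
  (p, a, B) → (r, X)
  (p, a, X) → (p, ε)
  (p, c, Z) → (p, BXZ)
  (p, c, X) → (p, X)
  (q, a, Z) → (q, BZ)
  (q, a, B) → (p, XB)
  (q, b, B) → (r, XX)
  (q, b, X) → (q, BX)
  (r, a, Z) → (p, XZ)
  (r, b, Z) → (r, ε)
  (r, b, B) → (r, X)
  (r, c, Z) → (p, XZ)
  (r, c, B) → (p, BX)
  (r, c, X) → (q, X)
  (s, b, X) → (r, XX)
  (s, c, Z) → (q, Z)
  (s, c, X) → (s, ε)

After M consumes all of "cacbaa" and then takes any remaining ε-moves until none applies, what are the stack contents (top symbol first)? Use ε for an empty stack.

(p, cacbaa, Z)
  read c, top Z: go to p, push BXZ → (p, acbaa, BXZ)
  read a, top B: go to r, push X → (r, cbaa, XXZ)
  read c, top X: go to q, push X → (q, baa, XXZ)
  read b, top X: go to q, push BX → (q, aa, BXXZ)
  read a, top B: go to p, push XB → (p, a, XBXXZ)
  read a, top X: go to p, push ε → (p, ε, BXXZ)
All input consumed in state p with stack BXXZ.

BXXZ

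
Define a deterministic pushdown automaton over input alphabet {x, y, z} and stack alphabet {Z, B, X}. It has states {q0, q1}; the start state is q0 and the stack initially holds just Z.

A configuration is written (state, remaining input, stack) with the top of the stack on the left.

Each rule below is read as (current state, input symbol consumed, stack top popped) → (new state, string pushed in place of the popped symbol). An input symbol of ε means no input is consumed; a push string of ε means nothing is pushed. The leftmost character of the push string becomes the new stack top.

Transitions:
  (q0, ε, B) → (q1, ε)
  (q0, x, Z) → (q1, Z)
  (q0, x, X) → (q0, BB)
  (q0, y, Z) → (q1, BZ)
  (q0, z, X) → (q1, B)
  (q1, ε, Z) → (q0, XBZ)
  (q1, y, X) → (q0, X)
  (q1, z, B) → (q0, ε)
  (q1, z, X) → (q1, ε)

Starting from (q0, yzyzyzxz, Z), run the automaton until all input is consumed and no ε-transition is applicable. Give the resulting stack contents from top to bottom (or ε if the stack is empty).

BBZ

(q0, yzyzyzxz, Z)
  read y, top Z: go to q1, push BZ → (q1, zyzyzxz, BZ)
  read z, top B: go to q0, push ε → (q0, yzyzxz, Z)
  read y, top Z: go to q1, push BZ → (q1, zyzxz, BZ)
  read z, top B: go to q0, push ε → (q0, yzxz, Z)
  read y, top Z: go to q1, push BZ → (q1, zxz, BZ)
  read z, top B: go to q0, push ε → (q0, xz, Z)
  read x, top Z: go to q1, push Z → (q1, z, Z)
  ε-move, top Z: go to q0, push XBZ → (q0, z, XBZ)
  read z, top X: go to q1, push B → (q1, ε, BBZ)
All input consumed in state q1 with stack BBZ.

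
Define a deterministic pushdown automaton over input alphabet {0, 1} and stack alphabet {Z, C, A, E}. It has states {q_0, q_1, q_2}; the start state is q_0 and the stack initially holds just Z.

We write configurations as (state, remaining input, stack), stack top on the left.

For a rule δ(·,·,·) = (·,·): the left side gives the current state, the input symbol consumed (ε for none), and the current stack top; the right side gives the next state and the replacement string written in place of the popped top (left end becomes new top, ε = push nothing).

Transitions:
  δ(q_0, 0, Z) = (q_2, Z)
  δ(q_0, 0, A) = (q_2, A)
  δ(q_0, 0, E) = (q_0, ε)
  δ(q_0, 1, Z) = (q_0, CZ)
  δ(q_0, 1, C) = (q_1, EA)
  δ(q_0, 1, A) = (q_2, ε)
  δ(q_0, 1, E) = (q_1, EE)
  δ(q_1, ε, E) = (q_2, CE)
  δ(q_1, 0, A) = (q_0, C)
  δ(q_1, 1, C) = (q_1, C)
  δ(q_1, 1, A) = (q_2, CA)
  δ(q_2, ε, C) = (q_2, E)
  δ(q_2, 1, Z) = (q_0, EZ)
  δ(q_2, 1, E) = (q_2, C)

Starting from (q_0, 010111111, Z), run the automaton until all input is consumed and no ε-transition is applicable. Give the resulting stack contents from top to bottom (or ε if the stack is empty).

EEAZ

(q_0, 010111111, Z) ⊢ (q_2, 10111111, Z) ⊢ (q_0, 0111111, EZ) ⊢ (q_0, 111111, Z) ⊢ (q_0, 11111, CZ) ⊢ (q_1, 1111, EAZ) ⊢ (q_2, 1111, CEAZ) ⊢ (q_2, 1111, EEAZ) ⊢ (q_2, 111, CEAZ) ⊢ (q_2, 111, EEAZ) ⊢ (q_2, 11, CEAZ) ⊢ (q_2, 11, EEAZ) ⊢ (q_2, 1, CEAZ) ⊢ (q_2, 1, EEAZ) ⊢ (q_2, ε, CEAZ) ⊢ (q_2, ε, EEAZ)
All input consumed in state q_2 with stack EEAZ.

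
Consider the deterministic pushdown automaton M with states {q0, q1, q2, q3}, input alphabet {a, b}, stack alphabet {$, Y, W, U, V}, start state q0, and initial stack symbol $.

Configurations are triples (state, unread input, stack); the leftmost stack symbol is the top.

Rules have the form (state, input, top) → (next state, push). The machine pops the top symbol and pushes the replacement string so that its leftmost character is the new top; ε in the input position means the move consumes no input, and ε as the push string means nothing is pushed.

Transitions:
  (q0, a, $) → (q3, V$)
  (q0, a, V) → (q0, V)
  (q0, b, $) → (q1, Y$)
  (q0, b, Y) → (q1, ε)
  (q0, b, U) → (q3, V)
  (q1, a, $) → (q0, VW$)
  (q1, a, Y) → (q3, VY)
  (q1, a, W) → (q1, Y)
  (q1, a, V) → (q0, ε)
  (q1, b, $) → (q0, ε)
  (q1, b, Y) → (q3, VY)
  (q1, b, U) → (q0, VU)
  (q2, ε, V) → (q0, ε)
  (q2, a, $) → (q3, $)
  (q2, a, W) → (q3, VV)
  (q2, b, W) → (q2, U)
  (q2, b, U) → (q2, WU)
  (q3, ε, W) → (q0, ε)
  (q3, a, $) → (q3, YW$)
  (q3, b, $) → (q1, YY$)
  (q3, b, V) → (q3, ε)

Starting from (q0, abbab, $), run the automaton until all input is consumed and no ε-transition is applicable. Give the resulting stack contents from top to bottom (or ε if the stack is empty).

(q0, abbab, $)
  read a, top $: go to q3, push V$ → (q3, bbab, V$)
  read b, top V: go to q3, push ε → (q3, bab, $)
  read b, top $: go to q1, push YY$ → (q1, ab, YY$)
  read a, top Y: go to q3, push VY → (q3, b, VYY$)
  read b, top V: go to q3, push ε → (q3, ε, YY$)
All input consumed in state q3 with stack YY$.

YY$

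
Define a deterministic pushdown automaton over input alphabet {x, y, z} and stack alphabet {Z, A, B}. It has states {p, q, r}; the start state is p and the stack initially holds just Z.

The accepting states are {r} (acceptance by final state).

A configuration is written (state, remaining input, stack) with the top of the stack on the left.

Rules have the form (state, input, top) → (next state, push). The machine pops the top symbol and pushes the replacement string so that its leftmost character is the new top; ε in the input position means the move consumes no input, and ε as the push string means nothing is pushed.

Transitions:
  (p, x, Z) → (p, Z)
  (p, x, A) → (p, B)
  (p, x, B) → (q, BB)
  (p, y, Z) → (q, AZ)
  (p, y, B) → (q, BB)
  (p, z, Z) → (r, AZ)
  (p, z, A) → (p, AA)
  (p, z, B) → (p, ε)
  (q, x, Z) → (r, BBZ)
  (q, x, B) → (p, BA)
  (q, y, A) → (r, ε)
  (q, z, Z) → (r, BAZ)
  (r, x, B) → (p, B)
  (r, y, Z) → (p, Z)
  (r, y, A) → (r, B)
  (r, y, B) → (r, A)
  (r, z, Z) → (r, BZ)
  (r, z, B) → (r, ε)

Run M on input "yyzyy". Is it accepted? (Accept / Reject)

Accept

(p, yyzyy, Z)
  read y, top Z: go to q, push AZ → (q, yzyy, AZ)
  read y, top A: go to r, push ε → (r, zyy, Z)
  read z, top Z: go to r, push BZ → (r, yy, BZ)
  read y, top B: go to r, push A → (r, y, AZ)
  read y, top A: go to r, push B → (r, ε, BZ)
All input consumed; state r ∈ F.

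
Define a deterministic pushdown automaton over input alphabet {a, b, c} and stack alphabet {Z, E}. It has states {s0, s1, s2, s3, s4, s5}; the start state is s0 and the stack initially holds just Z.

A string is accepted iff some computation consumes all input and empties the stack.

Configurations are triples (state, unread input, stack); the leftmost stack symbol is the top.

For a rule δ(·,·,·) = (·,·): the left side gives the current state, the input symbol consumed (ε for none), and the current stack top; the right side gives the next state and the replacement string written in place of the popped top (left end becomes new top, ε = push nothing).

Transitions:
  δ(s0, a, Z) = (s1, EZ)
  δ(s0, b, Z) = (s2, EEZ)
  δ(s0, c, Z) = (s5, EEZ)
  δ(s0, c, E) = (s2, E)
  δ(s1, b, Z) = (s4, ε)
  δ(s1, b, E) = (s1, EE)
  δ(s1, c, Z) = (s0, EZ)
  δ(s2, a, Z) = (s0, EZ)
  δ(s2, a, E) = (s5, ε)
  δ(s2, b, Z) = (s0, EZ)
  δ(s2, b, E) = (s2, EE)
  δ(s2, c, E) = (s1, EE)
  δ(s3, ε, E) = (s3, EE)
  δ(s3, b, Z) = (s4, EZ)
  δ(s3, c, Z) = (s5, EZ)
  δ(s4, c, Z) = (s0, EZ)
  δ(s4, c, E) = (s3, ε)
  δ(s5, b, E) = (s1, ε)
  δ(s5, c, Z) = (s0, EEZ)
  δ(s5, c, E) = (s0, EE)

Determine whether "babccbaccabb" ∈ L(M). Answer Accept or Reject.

(s0, babccbaccabb, Z) ⊢ (s2, abccbaccabb, EEZ) ⊢ (s5, bccbaccabb, EZ) ⊢ (s1, ccbaccabb, Z) ⊢ (s0, cbaccabb, EZ) ⊢ (s2, baccabb, EZ) ⊢ (s2, accabb, EEZ) ⊢ (s5, ccabb, EZ) ⊢ (s0, cabb, EEZ) ⊢ (s2, abb, EEZ) ⊢ (s5, bb, EZ) ⊢ (s1, b, Z) ⊢ (s4, ε, ε)
All input consumed and the stack is empty.

Accept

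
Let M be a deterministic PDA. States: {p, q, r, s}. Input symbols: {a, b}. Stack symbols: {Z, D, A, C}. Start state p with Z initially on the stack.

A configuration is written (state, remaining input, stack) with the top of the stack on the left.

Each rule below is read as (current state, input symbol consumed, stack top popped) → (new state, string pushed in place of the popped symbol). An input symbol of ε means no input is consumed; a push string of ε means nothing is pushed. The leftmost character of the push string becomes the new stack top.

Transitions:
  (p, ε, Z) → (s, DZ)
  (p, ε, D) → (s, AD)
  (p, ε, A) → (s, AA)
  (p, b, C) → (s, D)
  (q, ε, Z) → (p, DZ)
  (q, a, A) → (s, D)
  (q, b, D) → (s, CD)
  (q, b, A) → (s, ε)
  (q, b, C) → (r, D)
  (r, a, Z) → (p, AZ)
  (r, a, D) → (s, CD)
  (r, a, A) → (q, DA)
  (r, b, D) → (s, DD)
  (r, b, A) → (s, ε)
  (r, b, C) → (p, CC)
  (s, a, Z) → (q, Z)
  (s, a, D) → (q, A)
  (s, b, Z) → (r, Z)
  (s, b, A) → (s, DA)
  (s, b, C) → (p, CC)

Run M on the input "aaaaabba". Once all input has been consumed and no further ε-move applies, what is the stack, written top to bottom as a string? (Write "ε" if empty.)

AAZ

(p, aaaaabba, Z) ⊢ (s, aaaaabba, DZ) ⊢ (q, aaaabba, AZ) ⊢ (s, aaabba, DZ) ⊢ (q, aabba, AZ) ⊢ (s, abba, DZ) ⊢ (q, bba, AZ) ⊢ (s, ba, Z) ⊢ (r, a, Z) ⊢ (p, ε, AZ) ⊢ (s, ε, AAZ)
All input consumed in state s with stack AAZ.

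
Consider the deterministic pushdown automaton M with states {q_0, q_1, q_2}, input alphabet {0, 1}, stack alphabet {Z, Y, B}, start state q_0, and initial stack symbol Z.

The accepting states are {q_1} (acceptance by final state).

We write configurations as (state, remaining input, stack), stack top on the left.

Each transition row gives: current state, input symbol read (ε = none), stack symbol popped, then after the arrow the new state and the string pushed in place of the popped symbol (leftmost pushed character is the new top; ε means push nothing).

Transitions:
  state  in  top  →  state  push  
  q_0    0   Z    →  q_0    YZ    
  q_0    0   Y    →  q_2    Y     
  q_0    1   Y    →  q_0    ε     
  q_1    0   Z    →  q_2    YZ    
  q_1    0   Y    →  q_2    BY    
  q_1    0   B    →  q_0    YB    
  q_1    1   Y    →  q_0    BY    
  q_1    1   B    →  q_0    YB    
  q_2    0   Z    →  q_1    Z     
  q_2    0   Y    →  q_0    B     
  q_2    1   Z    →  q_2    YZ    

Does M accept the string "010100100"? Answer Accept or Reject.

(q_0, 010100100, Z)
  read 0, top Z: go to q_0, push YZ → (q_0, 10100100, YZ)
  read 1, top Y: go to q_0, push ε → (q_0, 0100100, Z)
  read 0, top Z: go to q_0, push YZ → (q_0, 100100, YZ)
  read 1, top Y: go to q_0, push ε → (q_0, 00100, Z)
  read 0, top Z: go to q_0, push YZ → (q_0, 0100, YZ)
  read 0, top Y: go to q_2, push Y → (q_2, 100, YZ)
No transition applies at (q_2, 100, YZ); input not fully consumed.

Reject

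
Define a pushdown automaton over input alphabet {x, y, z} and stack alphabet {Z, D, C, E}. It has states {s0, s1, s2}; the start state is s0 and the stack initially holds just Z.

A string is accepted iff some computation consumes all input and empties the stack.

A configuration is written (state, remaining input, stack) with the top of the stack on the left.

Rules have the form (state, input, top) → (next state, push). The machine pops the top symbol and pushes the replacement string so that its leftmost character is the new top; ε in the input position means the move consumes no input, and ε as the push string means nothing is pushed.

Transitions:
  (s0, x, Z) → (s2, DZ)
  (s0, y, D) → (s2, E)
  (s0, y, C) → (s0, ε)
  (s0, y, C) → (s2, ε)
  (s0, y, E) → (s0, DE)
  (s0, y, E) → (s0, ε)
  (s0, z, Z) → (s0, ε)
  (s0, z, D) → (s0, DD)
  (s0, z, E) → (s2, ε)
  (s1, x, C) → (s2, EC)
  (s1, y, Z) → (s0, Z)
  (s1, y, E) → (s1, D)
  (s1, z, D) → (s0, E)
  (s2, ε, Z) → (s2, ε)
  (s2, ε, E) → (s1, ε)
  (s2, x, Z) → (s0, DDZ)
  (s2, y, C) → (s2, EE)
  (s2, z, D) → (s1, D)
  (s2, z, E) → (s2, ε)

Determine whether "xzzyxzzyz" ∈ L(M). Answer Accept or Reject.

One accepting computation: (s0, xzzyxzzyz, Z) ⊢ (s2, zzyxzzyz, DZ) ⊢ (s1, zyxzzyz, DZ) ⊢ (s0, yxzzyz, EZ) ⊢ (s0, xzzyz, Z) ⊢ (s2, zzyz, DZ) ⊢ (s1, zyz, DZ) ⊢ (s0, yz, EZ) ⊢ (s0, z, Z) ⊢ (s0, ε, ε)
All input consumed and the stack is empty.

Accept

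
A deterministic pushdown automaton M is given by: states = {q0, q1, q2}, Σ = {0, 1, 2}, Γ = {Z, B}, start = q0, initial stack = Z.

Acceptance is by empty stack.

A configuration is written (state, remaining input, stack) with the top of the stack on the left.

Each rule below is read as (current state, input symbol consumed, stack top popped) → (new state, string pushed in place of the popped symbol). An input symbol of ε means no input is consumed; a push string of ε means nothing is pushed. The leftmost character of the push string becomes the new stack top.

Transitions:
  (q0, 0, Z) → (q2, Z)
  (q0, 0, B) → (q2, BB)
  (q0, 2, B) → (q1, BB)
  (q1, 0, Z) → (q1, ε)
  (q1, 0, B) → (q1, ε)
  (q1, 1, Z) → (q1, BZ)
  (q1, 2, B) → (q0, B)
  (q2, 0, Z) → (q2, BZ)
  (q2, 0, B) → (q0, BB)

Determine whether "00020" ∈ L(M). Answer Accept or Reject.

Reject

(q0, 00020, Z)
  read 0, top Z: go to q2, push Z → (q2, 0020, Z)
  read 0, top Z: go to q2, push BZ → (q2, 020, BZ)
  read 0, top B: go to q0, push BB → (q0, 20, BBZ)
  read 2, top B: go to q1, push BB → (q1, 0, BBBZ)
  read 0, top B: go to q1, push ε → (q1, ε, BBZ)
All input consumed; stack is BBZ, not empty, and no further ε-move applies.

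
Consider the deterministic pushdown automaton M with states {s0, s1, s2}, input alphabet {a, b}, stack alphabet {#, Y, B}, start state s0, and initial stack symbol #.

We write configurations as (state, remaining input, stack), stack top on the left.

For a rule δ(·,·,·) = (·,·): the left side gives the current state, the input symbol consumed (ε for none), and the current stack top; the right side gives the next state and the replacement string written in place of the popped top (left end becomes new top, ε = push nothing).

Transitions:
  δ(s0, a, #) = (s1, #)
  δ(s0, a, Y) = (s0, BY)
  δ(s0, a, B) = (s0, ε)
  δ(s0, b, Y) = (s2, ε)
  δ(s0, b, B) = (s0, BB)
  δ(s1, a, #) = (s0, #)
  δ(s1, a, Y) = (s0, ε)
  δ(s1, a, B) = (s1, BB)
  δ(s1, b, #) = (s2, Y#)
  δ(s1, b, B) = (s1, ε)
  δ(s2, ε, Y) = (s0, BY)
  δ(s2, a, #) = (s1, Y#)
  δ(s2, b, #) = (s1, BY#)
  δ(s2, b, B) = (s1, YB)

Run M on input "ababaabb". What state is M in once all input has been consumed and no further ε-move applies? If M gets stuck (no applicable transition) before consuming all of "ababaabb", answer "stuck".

stuck

(s0, ababaabb, #)
  read a, top #: go to s1, push # → (s1, babaabb, #)
  read b, top #: go to s2, push Y# → (s2, abaabb, Y#)
  ε-move, top Y: go to s0, push BY → (s0, abaabb, BY#)
  read a, top B: go to s0, push ε → (s0, baabb, Y#)
  read b, top Y: go to s2, push ε → (s2, aabb, #)
  read a, top #: go to s1, push Y# → (s1, abb, Y#)
  read a, top Y: go to s0, push ε → (s0, bb, #)
No transition for (s0, b, top #); M blocks with input bb remaining.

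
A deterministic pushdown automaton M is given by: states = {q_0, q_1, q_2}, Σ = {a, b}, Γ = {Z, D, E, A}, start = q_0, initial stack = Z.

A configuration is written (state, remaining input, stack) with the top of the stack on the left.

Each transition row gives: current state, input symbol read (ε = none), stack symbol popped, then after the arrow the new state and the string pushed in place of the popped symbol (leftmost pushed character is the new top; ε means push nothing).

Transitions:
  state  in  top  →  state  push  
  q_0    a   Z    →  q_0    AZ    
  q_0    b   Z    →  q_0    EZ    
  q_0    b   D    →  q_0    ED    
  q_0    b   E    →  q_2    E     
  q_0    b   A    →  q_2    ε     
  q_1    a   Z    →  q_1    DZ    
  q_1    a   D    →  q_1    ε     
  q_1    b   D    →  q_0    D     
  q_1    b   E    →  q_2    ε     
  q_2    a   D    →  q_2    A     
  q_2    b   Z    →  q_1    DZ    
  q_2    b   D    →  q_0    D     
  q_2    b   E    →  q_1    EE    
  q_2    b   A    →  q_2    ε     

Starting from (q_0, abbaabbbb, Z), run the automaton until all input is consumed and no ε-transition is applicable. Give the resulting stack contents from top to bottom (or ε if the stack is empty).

EEDZ

(q_0, abbaabbbb, Z) ⊢ (q_0, bbaabbbb, AZ) ⊢ (q_2, baabbbb, Z) ⊢ (q_1, aabbbb, DZ) ⊢ (q_1, abbbb, Z) ⊢ (q_1, bbbb, DZ) ⊢ (q_0, bbb, DZ) ⊢ (q_0, bb, EDZ) ⊢ (q_2, b, EDZ) ⊢ (q_1, ε, EEDZ)
All input consumed in state q_1 with stack EEDZ.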